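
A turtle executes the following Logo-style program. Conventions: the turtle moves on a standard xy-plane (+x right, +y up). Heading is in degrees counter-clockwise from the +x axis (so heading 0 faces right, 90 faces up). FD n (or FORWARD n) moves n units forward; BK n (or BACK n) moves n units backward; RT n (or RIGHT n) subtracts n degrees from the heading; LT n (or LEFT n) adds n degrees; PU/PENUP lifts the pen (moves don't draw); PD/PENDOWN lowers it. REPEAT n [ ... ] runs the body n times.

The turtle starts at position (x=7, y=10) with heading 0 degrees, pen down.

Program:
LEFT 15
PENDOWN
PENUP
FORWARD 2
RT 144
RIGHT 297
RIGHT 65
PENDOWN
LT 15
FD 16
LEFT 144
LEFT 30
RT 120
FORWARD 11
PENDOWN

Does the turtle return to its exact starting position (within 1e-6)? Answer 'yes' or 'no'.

Executing turtle program step by step:
Start: pos=(7,10), heading=0, pen down
LT 15: heading 0 -> 15
PD: pen down
PU: pen up
FD 2: (7,10) -> (8.932,10.518) [heading=15, move]
RT 144: heading 15 -> 231
RT 297: heading 231 -> 294
RT 65: heading 294 -> 229
PD: pen down
LT 15: heading 229 -> 244
FD 16: (8.932,10.518) -> (1.918,-3.863) [heading=244, draw]
LT 144: heading 244 -> 28
LT 30: heading 28 -> 58
RT 120: heading 58 -> 298
FD 11: (1.918,-3.863) -> (7.082,-13.575) [heading=298, draw]
PD: pen down
Final: pos=(7.082,-13.575), heading=298, 2 segment(s) drawn

Start position: (7, 10)
Final position: (7.082, -13.575)
Distance = 23.576; >= 1e-6 -> NOT closed

Answer: no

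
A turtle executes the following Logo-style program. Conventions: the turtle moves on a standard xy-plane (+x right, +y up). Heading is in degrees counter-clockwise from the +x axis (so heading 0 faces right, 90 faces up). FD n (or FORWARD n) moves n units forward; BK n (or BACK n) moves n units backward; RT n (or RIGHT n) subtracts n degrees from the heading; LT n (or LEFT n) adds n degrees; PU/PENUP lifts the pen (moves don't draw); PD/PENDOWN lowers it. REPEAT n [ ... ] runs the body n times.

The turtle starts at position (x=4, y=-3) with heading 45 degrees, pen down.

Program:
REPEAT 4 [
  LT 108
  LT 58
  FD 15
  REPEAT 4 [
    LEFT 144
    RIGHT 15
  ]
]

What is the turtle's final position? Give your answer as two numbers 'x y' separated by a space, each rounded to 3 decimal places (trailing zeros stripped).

Executing turtle program step by step:
Start: pos=(4,-3), heading=45, pen down
REPEAT 4 [
  -- iteration 1/4 --
  LT 108: heading 45 -> 153
  LT 58: heading 153 -> 211
  FD 15: (4,-3) -> (-8.858,-10.726) [heading=211, draw]
  REPEAT 4 [
    -- iteration 1/4 --
    LT 144: heading 211 -> 355
    RT 15: heading 355 -> 340
    -- iteration 2/4 --
    LT 144: heading 340 -> 124
    RT 15: heading 124 -> 109
    -- iteration 3/4 --
    LT 144: heading 109 -> 253
    RT 15: heading 253 -> 238
    -- iteration 4/4 --
    LT 144: heading 238 -> 22
    RT 15: heading 22 -> 7
  ]
  -- iteration 2/4 --
  LT 108: heading 7 -> 115
  LT 58: heading 115 -> 173
  FD 15: (-8.858,-10.726) -> (-23.746,-8.898) [heading=173, draw]
  REPEAT 4 [
    -- iteration 1/4 --
    LT 144: heading 173 -> 317
    RT 15: heading 317 -> 302
    -- iteration 2/4 --
    LT 144: heading 302 -> 86
    RT 15: heading 86 -> 71
    -- iteration 3/4 --
    LT 144: heading 71 -> 215
    RT 15: heading 215 -> 200
    -- iteration 4/4 --
    LT 144: heading 200 -> 344
    RT 15: heading 344 -> 329
  ]
  -- iteration 3/4 --
  LT 108: heading 329 -> 77
  LT 58: heading 77 -> 135
  FD 15: (-23.746,-8.898) -> (-34.352,1.709) [heading=135, draw]
  REPEAT 4 [
    -- iteration 1/4 --
    LT 144: heading 135 -> 279
    RT 15: heading 279 -> 264
    -- iteration 2/4 --
    LT 144: heading 264 -> 48
    RT 15: heading 48 -> 33
    -- iteration 3/4 --
    LT 144: heading 33 -> 177
    RT 15: heading 177 -> 162
    -- iteration 4/4 --
    LT 144: heading 162 -> 306
    RT 15: heading 306 -> 291
  ]
  -- iteration 4/4 --
  LT 108: heading 291 -> 39
  LT 58: heading 39 -> 97
  FD 15: (-34.352,1.709) -> (-36.18,16.597) [heading=97, draw]
  REPEAT 4 [
    -- iteration 1/4 --
    LT 144: heading 97 -> 241
    RT 15: heading 241 -> 226
    -- iteration 2/4 --
    LT 144: heading 226 -> 10
    RT 15: heading 10 -> 355
    -- iteration 3/4 --
    LT 144: heading 355 -> 139
    RT 15: heading 139 -> 124
    -- iteration 4/4 --
    LT 144: heading 124 -> 268
    RT 15: heading 268 -> 253
  ]
]
Final: pos=(-36.18,16.597), heading=253, 4 segment(s) drawn

Answer: -36.18 16.597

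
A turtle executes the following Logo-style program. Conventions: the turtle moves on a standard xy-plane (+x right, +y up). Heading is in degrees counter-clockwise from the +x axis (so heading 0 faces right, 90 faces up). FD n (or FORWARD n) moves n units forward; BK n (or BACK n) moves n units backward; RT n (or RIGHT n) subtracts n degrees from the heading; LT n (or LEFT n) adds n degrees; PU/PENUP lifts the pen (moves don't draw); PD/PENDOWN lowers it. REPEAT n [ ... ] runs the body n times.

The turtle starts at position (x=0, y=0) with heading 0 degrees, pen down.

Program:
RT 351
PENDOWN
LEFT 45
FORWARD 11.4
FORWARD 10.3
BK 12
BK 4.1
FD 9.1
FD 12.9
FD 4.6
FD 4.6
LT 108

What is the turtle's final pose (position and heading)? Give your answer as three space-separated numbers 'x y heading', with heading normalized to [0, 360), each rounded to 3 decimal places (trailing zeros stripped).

Answer: 21.63 29.772 162

Derivation:
Executing turtle program step by step:
Start: pos=(0,0), heading=0, pen down
RT 351: heading 0 -> 9
PD: pen down
LT 45: heading 9 -> 54
FD 11.4: (0,0) -> (6.701,9.223) [heading=54, draw]
FD 10.3: (6.701,9.223) -> (12.755,17.556) [heading=54, draw]
BK 12: (12.755,17.556) -> (5.702,7.847) [heading=54, draw]
BK 4.1: (5.702,7.847) -> (3.292,4.53) [heading=54, draw]
FD 9.1: (3.292,4.53) -> (8.64,11.893) [heading=54, draw]
FD 12.9: (8.64,11.893) -> (16.223,22.329) [heading=54, draw]
FD 4.6: (16.223,22.329) -> (18.927,26.05) [heading=54, draw]
FD 4.6: (18.927,26.05) -> (21.63,29.772) [heading=54, draw]
LT 108: heading 54 -> 162
Final: pos=(21.63,29.772), heading=162, 8 segment(s) drawn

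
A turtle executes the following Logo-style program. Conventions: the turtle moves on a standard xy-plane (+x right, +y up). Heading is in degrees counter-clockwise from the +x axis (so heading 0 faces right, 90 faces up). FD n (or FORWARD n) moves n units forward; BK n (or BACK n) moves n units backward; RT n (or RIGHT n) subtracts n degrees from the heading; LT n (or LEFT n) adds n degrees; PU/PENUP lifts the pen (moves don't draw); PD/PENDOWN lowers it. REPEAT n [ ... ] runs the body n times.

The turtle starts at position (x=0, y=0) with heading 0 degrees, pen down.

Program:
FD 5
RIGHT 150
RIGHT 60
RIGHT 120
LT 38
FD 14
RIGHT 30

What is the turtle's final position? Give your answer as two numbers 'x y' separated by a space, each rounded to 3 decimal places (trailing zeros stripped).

Answer: 10.244 12.981

Derivation:
Executing turtle program step by step:
Start: pos=(0,0), heading=0, pen down
FD 5: (0,0) -> (5,0) [heading=0, draw]
RT 150: heading 0 -> 210
RT 60: heading 210 -> 150
RT 120: heading 150 -> 30
LT 38: heading 30 -> 68
FD 14: (5,0) -> (10.244,12.981) [heading=68, draw]
RT 30: heading 68 -> 38
Final: pos=(10.244,12.981), heading=38, 2 segment(s) drawn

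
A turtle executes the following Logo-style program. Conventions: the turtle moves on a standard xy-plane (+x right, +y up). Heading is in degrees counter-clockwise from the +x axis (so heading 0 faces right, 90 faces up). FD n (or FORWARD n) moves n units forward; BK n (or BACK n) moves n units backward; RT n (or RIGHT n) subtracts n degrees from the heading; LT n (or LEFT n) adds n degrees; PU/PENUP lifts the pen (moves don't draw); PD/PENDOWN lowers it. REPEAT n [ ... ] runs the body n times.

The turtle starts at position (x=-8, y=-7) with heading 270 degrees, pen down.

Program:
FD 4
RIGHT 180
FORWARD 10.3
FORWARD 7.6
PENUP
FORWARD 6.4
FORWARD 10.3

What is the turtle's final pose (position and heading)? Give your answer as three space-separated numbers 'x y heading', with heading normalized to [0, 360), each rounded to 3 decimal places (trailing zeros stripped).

Executing turtle program step by step:
Start: pos=(-8,-7), heading=270, pen down
FD 4: (-8,-7) -> (-8,-11) [heading=270, draw]
RT 180: heading 270 -> 90
FD 10.3: (-8,-11) -> (-8,-0.7) [heading=90, draw]
FD 7.6: (-8,-0.7) -> (-8,6.9) [heading=90, draw]
PU: pen up
FD 6.4: (-8,6.9) -> (-8,13.3) [heading=90, move]
FD 10.3: (-8,13.3) -> (-8,23.6) [heading=90, move]
Final: pos=(-8,23.6), heading=90, 3 segment(s) drawn

Answer: -8 23.6 90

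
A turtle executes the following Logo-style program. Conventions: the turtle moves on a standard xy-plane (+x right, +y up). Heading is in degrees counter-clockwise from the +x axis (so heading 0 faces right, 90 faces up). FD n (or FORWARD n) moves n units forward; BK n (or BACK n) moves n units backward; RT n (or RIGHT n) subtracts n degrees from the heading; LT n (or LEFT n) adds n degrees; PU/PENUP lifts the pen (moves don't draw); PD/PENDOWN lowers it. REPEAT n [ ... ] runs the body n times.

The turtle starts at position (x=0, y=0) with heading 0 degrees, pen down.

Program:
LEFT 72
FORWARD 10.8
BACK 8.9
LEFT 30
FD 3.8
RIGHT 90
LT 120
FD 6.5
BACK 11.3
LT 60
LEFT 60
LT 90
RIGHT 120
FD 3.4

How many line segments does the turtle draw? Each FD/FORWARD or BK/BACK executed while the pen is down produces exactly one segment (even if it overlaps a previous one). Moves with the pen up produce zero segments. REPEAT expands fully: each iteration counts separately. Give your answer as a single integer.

Answer: 6

Derivation:
Executing turtle program step by step:
Start: pos=(0,0), heading=0, pen down
LT 72: heading 0 -> 72
FD 10.8: (0,0) -> (3.337,10.271) [heading=72, draw]
BK 8.9: (3.337,10.271) -> (0.587,1.807) [heading=72, draw]
LT 30: heading 72 -> 102
FD 3.8: (0.587,1.807) -> (-0.203,5.524) [heading=102, draw]
RT 90: heading 102 -> 12
LT 120: heading 12 -> 132
FD 6.5: (-0.203,5.524) -> (-4.552,10.354) [heading=132, draw]
BK 11.3: (-4.552,10.354) -> (3.009,1.957) [heading=132, draw]
LT 60: heading 132 -> 192
LT 60: heading 192 -> 252
LT 90: heading 252 -> 342
RT 120: heading 342 -> 222
FD 3.4: (3.009,1.957) -> (0.482,-0.318) [heading=222, draw]
Final: pos=(0.482,-0.318), heading=222, 6 segment(s) drawn
Segments drawn: 6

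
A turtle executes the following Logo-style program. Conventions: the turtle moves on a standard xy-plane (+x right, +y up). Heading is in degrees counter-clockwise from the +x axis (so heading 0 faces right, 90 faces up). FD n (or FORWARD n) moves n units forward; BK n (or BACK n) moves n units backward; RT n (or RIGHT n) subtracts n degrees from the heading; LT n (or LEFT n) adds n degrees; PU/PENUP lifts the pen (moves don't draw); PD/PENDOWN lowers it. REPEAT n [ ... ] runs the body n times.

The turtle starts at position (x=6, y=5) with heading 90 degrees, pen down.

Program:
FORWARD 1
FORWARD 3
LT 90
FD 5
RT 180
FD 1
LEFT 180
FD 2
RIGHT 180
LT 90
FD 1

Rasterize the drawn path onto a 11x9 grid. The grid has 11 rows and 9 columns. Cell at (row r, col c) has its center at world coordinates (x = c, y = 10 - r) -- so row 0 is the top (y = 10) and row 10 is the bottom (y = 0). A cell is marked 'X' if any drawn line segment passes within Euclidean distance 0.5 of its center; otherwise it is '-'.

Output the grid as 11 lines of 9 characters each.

Answer: X--------
XXXXXXX--
------X--
------X--
------X--
------X--
---------
---------
---------
---------
---------

Derivation:
Segment 0: (6,5) -> (6,6)
Segment 1: (6,6) -> (6,9)
Segment 2: (6,9) -> (1,9)
Segment 3: (1,9) -> (2,9)
Segment 4: (2,9) -> (0,9)
Segment 5: (0,9) -> (0,10)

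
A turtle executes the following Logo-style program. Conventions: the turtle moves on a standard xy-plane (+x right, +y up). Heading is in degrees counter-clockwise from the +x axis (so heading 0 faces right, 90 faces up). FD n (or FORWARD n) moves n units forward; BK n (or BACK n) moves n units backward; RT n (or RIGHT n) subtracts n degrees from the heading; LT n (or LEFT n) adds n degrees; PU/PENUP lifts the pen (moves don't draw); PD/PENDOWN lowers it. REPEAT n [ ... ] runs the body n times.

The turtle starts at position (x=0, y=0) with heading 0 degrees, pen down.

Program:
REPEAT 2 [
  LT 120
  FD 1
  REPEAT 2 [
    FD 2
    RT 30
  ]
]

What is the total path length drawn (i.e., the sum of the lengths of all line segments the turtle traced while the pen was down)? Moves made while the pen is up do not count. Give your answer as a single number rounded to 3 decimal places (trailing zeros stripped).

Executing turtle program step by step:
Start: pos=(0,0), heading=0, pen down
REPEAT 2 [
  -- iteration 1/2 --
  LT 120: heading 0 -> 120
  FD 1: (0,0) -> (-0.5,0.866) [heading=120, draw]
  REPEAT 2 [
    -- iteration 1/2 --
    FD 2: (-0.5,0.866) -> (-1.5,2.598) [heading=120, draw]
    RT 30: heading 120 -> 90
    -- iteration 2/2 --
    FD 2: (-1.5,2.598) -> (-1.5,4.598) [heading=90, draw]
    RT 30: heading 90 -> 60
  ]
  -- iteration 2/2 --
  LT 120: heading 60 -> 180
  FD 1: (-1.5,4.598) -> (-2.5,4.598) [heading=180, draw]
  REPEAT 2 [
    -- iteration 1/2 --
    FD 2: (-2.5,4.598) -> (-4.5,4.598) [heading=180, draw]
    RT 30: heading 180 -> 150
    -- iteration 2/2 --
    FD 2: (-4.5,4.598) -> (-6.232,5.598) [heading=150, draw]
    RT 30: heading 150 -> 120
  ]
]
Final: pos=(-6.232,5.598), heading=120, 6 segment(s) drawn

Segment lengths:
  seg 1: (0,0) -> (-0.5,0.866), length = 1
  seg 2: (-0.5,0.866) -> (-1.5,2.598), length = 2
  seg 3: (-1.5,2.598) -> (-1.5,4.598), length = 2
  seg 4: (-1.5,4.598) -> (-2.5,4.598), length = 1
  seg 5: (-2.5,4.598) -> (-4.5,4.598), length = 2
  seg 6: (-4.5,4.598) -> (-6.232,5.598), length = 2
Total = 10

Answer: 10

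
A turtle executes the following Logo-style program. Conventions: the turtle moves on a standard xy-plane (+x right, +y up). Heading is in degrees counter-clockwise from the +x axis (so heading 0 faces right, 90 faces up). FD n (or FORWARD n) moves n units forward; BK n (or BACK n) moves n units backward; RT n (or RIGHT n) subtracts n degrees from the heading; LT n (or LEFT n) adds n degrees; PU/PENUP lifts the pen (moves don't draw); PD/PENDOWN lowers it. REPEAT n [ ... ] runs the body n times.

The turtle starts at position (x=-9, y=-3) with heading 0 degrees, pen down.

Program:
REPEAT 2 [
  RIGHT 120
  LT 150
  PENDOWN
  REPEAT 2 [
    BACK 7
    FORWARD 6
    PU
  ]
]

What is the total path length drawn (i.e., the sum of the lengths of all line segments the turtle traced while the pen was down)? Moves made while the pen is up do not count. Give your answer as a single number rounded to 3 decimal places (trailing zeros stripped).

Executing turtle program step by step:
Start: pos=(-9,-3), heading=0, pen down
REPEAT 2 [
  -- iteration 1/2 --
  RT 120: heading 0 -> 240
  LT 150: heading 240 -> 30
  PD: pen down
  REPEAT 2 [
    -- iteration 1/2 --
    BK 7: (-9,-3) -> (-15.062,-6.5) [heading=30, draw]
    FD 6: (-15.062,-6.5) -> (-9.866,-3.5) [heading=30, draw]
    PU: pen up
    -- iteration 2/2 --
    BK 7: (-9.866,-3.5) -> (-15.928,-7) [heading=30, move]
    FD 6: (-15.928,-7) -> (-10.732,-4) [heading=30, move]
    PU: pen up
  ]
  -- iteration 2/2 --
  RT 120: heading 30 -> 270
  LT 150: heading 270 -> 60
  PD: pen down
  REPEAT 2 [
    -- iteration 1/2 --
    BK 7: (-10.732,-4) -> (-14.232,-10.062) [heading=60, draw]
    FD 6: (-14.232,-10.062) -> (-11.232,-4.866) [heading=60, draw]
    PU: pen up
    -- iteration 2/2 --
    BK 7: (-11.232,-4.866) -> (-14.732,-10.928) [heading=60, move]
    FD 6: (-14.732,-10.928) -> (-11.732,-5.732) [heading=60, move]
    PU: pen up
  ]
]
Final: pos=(-11.732,-5.732), heading=60, 4 segment(s) drawn

Segment lengths:
  seg 1: (-9,-3) -> (-15.062,-6.5), length = 7
  seg 2: (-15.062,-6.5) -> (-9.866,-3.5), length = 6
  seg 3: (-10.732,-4) -> (-14.232,-10.062), length = 7
  seg 4: (-14.232,-10.062) -> (-11.232,-4.866), length = 6
Total = 26

Answer: 26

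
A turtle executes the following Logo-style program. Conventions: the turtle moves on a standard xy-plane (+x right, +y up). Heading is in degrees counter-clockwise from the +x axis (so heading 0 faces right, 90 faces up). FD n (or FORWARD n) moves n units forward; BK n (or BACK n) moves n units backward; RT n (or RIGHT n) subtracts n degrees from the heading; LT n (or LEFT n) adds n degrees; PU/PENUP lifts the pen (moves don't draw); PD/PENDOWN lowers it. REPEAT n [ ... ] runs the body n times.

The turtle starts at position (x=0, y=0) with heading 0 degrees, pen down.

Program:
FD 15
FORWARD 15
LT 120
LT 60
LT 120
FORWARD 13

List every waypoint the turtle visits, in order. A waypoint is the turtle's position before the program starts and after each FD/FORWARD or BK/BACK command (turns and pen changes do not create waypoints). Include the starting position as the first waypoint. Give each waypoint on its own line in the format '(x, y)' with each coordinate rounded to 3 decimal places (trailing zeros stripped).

Executing turtle program step by step:
Start: pos=(0,0), heading=0, pen down
FD 15: (0,0) -> (15,0) [heading=0, draw]
FD 15: (15,0) -> (30,0) [heading=0, draw]
LT 120: heading 0 -> 120
LT 60: heading 120 -> 180
LT 120: heading 180 -> 300
FD 13: (30,0) -> (36.5,-11.258) [heading=300, draw]
Final: pos=(36.5,-11.258), heading=300, 3 segment(s) drawn
Waypoints (4 total):
(0, 0)
(15, 0)
(30, 0)
(36.5, -11.258)

Answer: (0, 0)
(15, 0)
(30, 0)
(36.5, -11.258)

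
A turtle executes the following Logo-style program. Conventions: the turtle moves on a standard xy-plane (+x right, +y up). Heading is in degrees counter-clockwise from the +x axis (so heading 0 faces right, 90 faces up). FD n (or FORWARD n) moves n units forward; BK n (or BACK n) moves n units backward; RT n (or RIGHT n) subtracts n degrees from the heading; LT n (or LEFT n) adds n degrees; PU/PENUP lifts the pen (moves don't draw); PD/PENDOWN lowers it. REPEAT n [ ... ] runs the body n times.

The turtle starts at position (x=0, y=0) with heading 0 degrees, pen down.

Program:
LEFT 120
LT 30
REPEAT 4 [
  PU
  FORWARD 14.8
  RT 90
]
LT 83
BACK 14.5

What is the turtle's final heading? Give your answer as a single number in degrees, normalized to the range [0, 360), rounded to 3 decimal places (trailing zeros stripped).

Answer: 233

Derivation:
Executing turtle program step by step:
Start: pos=(0,0), heading=0, pen down
LT 120: heading 0 -> 120
LT 30: heading 120 -> 150
REPEAT 4 [
  -- iteration 1/4 --
  PU: pen up
  FD 14.8: (0,0) -> (-12.817,7.4) [heading=150, move]
  RT 90: heading 150 -> 60
  -- iteration 2/4 --
  PU: pen up
  FD 14.8: (-12.817,7.4) -> (-5.417,20.217) [heading=60, move]
  RT 90: heading 60 -> 330
  -- iteration 3/4 --
  PU: pen up
  FD 14.8: (-5.417,20.217) -> (7.4,12.817) [heading=330, move]
  RT 90: heading 330 -> 240
  -- iteration 4/4 --
  PU: pen up
  FD 14.8: (7.4,12.817) -> (0,0) [heading=240, move]
  RT 90: heading 240 -> 150
]
LT 83: heading 150 -> 233
BK 14.5: (0,0) -> (8.726,11.58) [heading=233, move]
Final: pos=(8.726,11.58), heading=233, 0 segment(s) drawn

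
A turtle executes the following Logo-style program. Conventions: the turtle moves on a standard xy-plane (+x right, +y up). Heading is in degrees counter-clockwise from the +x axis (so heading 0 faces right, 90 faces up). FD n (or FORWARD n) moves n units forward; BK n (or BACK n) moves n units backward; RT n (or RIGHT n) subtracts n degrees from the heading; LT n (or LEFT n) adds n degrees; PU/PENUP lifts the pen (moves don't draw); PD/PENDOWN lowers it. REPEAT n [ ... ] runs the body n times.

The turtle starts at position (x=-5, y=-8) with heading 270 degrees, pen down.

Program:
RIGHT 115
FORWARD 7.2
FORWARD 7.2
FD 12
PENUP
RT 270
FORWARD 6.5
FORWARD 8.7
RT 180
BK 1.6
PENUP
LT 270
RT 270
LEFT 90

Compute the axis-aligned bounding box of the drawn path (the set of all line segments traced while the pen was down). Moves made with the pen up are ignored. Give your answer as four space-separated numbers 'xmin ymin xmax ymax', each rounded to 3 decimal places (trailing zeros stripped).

Answer: -28.927 -8 -5 3.157

Derivation:
Executing turtle program step by step:
Start: pos=(-5,-8), heading=270, pen down
RT 115: heading 270 -> 155
FD 7.2: (-5,-8) -> (-11.525,-4.957) [heading=155, draw]
FD 7.2: (-11.525,-4.957) -> (-18.051,-1.914) [heading=155, draw]
FD 12: (-18.051,-1.914) -> (-28.927,3.157) [heading=155, draw]
PU: pen up
RT 270: heading 155 -> 245
FD 6.5: (-28.927,3.157) -> (-31.674,-2.734) [heading=245, move]
FD 8.7: (-31.674,-2.734) -> (-35.35,-10.619) [heading=245, move]
RT 180: heading 245 -> 65
BK 1.6: (-35.35,-10.619) -> (-36.027,-12.069) [heading=65, move]
PU: pen up
LT 270: heading 65 -> 335
RT 270: heading 335 -> 65
LT 90: heading 65 -> 155
Final: pos=(-36.027,-12.069), heading=155, 3 segment(s) drawn

Segment endpoints: x in {-28.927, -18.051, -11.525, -5}, y in {-8, -4.957, -1.914, 3.157}
xmin=-28.927, ymin=-8, xmax=-5, ymax=3.157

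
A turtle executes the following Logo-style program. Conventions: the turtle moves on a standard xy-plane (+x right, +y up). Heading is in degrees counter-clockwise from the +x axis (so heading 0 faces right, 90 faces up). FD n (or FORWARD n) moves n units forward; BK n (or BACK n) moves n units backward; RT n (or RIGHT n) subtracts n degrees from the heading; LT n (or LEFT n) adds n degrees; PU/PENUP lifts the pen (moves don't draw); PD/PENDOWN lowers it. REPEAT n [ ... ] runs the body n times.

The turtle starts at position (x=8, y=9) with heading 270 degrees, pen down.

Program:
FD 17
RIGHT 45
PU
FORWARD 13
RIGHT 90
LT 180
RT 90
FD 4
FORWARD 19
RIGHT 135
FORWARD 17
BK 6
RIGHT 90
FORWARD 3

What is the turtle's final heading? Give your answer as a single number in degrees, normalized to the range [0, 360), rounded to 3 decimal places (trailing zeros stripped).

Answer: 0

Derivation:
Executing turtle program step by step:
Start: pos=(8,9), heading=270, pen down
FD 17: (8,9) -> (8,-8) [heading=270, draw]
RT 45: heading 270 -> 225
PU: pen up
FD 13: (8,-8) -> (-1.192,-17.192) [heading=225, move]
RT 90: heading 225 -> 135
LT 180: heading 135 -> 315
RT 90: heading 315 -> 225
FD 4: (-1.192,-17.192) -> (-4.021,-20.021) [heading=225, move]
FD 19: (-4.021,-20.021) -> (-17.456,-33.456) [heading=225, move]
RT 135: heading 225 -> 90
FD 17: (-17.456,-33.456) -> (-17.456,-16.456) [heading=90, move]
BK 6: (-17.456,-16.456) -> (-17.456,-22.456) [heading=90, move]
RT 90: heading 90 -> 0
FD 3: (-17.456,-22.456) -> (-14.456,-22.456) [heading=0, move]
Final: pos=(-14.456,-22.456), heading=0, 1 segment(s) drawn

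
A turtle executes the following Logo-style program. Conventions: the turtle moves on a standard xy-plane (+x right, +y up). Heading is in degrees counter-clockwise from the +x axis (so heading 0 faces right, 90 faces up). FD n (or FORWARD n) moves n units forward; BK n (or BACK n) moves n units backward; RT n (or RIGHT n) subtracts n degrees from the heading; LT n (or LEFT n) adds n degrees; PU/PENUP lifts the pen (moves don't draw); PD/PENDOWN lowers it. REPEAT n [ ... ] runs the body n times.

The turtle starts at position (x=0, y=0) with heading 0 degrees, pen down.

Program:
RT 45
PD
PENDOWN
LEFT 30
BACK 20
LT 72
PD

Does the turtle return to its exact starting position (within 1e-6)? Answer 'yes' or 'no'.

Answer: no

Derivation:
Executing turtle program step by step:
Start: pos=(0,0), heading=0, pen down
RT 45: heading 0 -> 315
PD: pen down
PD: pen down
LT 30: heading 315 -> 345
BK 20: (0,0) -> (-19.319,5.176) [heading=345, draw]
LT 72: heading 345 -> 57
PD: pen down
Final: pos=(-19.319,5.176), heading=57, 1 segment(s) drawn

Start position: (0, 0)
Final position: (-19.319, 5.176)
Distance = 20; >= 1e-6 -> NOT closed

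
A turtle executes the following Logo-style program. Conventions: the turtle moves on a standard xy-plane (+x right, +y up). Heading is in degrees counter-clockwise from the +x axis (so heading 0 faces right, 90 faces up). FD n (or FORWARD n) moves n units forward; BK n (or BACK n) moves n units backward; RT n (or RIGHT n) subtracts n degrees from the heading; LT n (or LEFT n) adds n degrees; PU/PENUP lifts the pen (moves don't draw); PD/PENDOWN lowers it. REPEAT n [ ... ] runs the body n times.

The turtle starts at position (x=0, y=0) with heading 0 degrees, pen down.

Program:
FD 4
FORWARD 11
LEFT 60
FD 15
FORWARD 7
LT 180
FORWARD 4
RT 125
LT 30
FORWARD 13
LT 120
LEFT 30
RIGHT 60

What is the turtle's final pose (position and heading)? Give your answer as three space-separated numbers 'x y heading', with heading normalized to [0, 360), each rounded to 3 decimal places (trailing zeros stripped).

Executing turtle program step by step:
Start: pos=(0,0), heading=0, pen down
FD 4: (0,0) -> (4,0) [heading=0, draw]
FD 11: (4,0) -> (15,0) [heading=0, draw]
LT 60: heading 0 -> 60
FD 15: (15,0) -> (22.5,12.99) [heading=60, draw]
FD 7: (22.5,12.99) -> (26,19.053) [heading=60, draw]
LT 180: heading 60 -> 240
FD 4: (26,19.053) -> (24,15.588) [heading=240, draw]
RT 125: heading 240 -> 115
LT 30: heading 115 -> 145
FD 13: (24,15.588) -> (13.351,23.045) [heading=145, draw]
LT 120: heading 145 -> 265
LT 30: heading 265 -> 295
RT 60: heading 295 -> 235
Final: pos=(13.351,23.045), heading=235, 6 segment(s) drawn

Answer: 13.351 23.045 235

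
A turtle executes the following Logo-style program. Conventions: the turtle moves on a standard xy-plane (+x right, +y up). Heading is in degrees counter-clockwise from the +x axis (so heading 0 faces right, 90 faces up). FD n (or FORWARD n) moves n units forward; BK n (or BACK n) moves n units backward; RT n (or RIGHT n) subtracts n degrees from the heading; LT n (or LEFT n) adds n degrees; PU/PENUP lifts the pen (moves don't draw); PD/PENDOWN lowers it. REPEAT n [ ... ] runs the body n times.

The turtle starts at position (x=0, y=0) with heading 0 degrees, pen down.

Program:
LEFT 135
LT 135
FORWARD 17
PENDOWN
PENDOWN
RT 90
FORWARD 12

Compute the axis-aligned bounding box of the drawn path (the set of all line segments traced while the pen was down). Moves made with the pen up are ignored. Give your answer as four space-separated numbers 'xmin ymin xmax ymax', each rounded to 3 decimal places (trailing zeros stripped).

Answer: -12 -17 0 0

Derivation:
Executing turtle program step by step:
Start: pos=(0,0), heading=0, pen down
LT 135: heading 0 -> 135
LT 135: heading 135 -> 270
FD 17: (0,0) -> (0,-17) [heading=270, draw]
PD: pen down
PD: pen down
RT 90: heading 270 -> 180
FD 12: (0,-17) -> (-12,-17) [heading=180, draw]
Final: pos=(-12,-17), heading=180, 2 segment(s) drawn

Segment endpoints: x in {-12, 0, 0}, y in {-17, 0}
xmin=-12, ymin=-17, xmax=0, ymax=0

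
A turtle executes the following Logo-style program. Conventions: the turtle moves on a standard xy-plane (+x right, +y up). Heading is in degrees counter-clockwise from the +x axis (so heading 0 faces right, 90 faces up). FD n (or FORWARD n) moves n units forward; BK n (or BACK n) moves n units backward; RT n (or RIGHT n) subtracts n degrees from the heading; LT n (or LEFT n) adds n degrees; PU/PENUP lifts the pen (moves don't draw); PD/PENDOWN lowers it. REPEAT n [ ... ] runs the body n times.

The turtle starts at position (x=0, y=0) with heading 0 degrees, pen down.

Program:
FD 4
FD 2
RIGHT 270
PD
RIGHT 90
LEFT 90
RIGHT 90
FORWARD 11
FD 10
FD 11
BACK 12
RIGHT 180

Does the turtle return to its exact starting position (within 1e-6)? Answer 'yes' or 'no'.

Executing turtle program step by step:
Start: pos=(0,0), heading=0, pen down
FD 4: (0,0) -> (4,0) [heading=0, draw]
FD 2: (4,0) -> (6,0) [heading=0, draw]
RT 270: heading 0 -> 90
PD: pen down
RT 90: heading 90 -> 0
LT 90: heading 0 -> 90
RT 90: heading 90 -> 0
FD 11: (6,0) -> (17,0) [heading=0, draw]
FD 10: (17,0) -> (27,0) [heading=0, draw]
FD 11: (27,0) -> (38,0) [heading=0, draw]
BK 12: (38,0) -> (26,0) [heading=0, draw]
RT 180: heading 0 -> 180
Final: pos=(26,0), heading=180, 6 segment(s) drawn

Start position: (0, 0)
Final position: (26, 0)
Distance = 26; >= 1e-6 -> NOT closed

Answer: no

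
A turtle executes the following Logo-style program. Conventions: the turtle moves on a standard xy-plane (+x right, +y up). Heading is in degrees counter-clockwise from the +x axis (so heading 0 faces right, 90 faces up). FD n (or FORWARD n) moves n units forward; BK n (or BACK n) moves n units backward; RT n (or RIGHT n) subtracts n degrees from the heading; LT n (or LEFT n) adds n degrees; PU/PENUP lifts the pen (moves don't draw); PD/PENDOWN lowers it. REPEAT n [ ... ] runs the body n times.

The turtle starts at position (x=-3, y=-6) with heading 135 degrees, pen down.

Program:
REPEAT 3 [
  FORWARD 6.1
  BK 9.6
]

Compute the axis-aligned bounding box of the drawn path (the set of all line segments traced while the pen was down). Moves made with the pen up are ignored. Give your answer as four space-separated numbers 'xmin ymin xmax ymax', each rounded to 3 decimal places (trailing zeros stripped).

Answer: -7.313 -13.425 4.425 -1.687

Derivation:
Executing turtle program step by step:
Start: pos=(-3,-6), heading=135, pen down
REPEAT 3 [
  -- iteration 1/3 --
  FD 6.1: (-3,-6) -> (-7.313,-1.687) [heading=135, draw]
  BK 9.6: (-7.313,-1.687) -> (-0.525,-8.475) [heading=135, draw]
  -- iteration 2/3 --
  FD 6.1: (-0.525,-8.475) -> (-4.838,-4.162) [heading=135, draw]
  BK 9.6: (-4.838,-4.162) -> (1.95,-10.95) [heading=135, draw]
  -- iteration 3/3 --
  FD 6.1: (1.95,-10.95) -> (-2.364,-6.636) [heading=135, draw]
  BK 9.6: (-2.364,-6.636) -> (4.425,-13.425) [heading=135, draw]
]
Final: pos=(4.425,-13.425), heading=135, 6 segment(s) drawn

Segment endpoints: x in {-7.313, -4.838, -3, -2.364, -0.525, 1.95, 4.425}, y in {-13.425, -10.95, -8.475, -6.636, -6, -4.162, -1.687}
xmin=-7.313, ymin=-13.425, xmax=4.425, ymax=-1.687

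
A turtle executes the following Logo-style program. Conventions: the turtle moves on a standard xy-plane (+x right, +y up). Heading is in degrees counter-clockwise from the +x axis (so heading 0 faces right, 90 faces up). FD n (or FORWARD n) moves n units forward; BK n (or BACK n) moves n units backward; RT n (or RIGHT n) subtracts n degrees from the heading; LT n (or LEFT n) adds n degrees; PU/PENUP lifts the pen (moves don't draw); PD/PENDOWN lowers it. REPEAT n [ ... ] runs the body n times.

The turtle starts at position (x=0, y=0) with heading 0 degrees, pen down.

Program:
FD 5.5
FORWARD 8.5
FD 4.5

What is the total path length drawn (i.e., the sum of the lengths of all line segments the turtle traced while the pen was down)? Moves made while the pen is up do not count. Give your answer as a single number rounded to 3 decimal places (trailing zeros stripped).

Answer: 18.5

Derivation:
Executing turtle program step by step:
Start: pos=(0,0), heading=0, pen down
FD 5.5: (0,0) -> (5.5,0) [heading=0, draw]
FD 8.5: (5.5,0) -> (14,0) [heading=0, draw]
FD 4.5: (14,0) -> (18.5,0) [heading=0, draw]
Final: pos=(18.5,0), heading=0, 3 segment(s) drawn

Segment lengths:
  seg 1: (0,0) -> (5.5,0), length = 5.5
  seg 2: (5.5,0) -> (14,0), length = 8.5
  seg 3: (14,0) -> (18.5,0), length = 4.5
Total = 18.5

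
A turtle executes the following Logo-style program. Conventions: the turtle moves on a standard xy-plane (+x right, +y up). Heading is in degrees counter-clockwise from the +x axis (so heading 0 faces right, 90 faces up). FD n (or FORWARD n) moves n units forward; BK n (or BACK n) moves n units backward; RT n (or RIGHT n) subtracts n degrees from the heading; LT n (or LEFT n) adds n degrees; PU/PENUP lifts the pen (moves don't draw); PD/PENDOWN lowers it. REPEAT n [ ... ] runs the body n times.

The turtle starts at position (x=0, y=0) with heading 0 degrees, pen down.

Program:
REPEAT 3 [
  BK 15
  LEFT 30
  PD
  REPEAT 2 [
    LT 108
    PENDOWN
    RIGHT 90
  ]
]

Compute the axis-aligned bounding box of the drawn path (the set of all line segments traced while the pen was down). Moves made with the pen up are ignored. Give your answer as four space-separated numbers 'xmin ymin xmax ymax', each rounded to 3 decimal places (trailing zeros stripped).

Executing turtle program step by step:
Start: pos=(0,0), heading=0, pen down
REPEAT 3 [
  -- iteration 1/3 --
  BK 15: (0,0) -> (-15,0) [heading=0, draw]
  LT 30: heading 0 -> 30
  PD: pen down
  REPEAT 2 [
    -- iteration 1/2 --
    LT 108: heading 30 -> 138
    PD: pen down
    RT 90: heading 138 -> 48
    -- iteration 2/2 --
    LT 108: heading 48 -> 156
    PD: pen down
    RT 90: heading 156 -> 66
  ]
  -- iteration 2/3 --
  BK 15: (-15,0) -> (-21.101,-13.703) [heading=66, draw]
  LT 30: heading 66 -> 96
  PD: pen down
  REPEAT 2 [
    -- iteration 1/2 --
    LT 108: heading 96 -> 204
    PD: pen down
    RT 90: heading 204 -> 114
    -- iteration 2/2 --
    LT 108: heading 114 -> 222
    PD: pen down
    RT 90: heading 222 -> 132
  ]
  -- iteration 3/3 --
  BK 15: (-21.101,-13.703) -> (-11.064,-24.85) [heading=132, draw]
  LT 30: heading 132 -> 162
  PD: pen down
  REPEAT 2 [
    -- iteration 1/2 --
    LT 108: heading 162 -> 270
    PD: pen down
    RT 90: heading 270 -> 180
    -- iteration 2/2 --
    LT 108: heading 180 -> 288
    PD: pen down
    RT 90: heading 288 -> 198
  ]
]
Final: pos=(-11.064,-24.85), heading=198, 3 segment(s) drawn

Segment endpoints: x in {-21.101, -15, -11.064, 0}, y in {-24.85, -13.703, 0}
xmin=-21.101, ymin=-24.85, xmax=0, ymax=0

Answer: -21.101 -24.85 0 0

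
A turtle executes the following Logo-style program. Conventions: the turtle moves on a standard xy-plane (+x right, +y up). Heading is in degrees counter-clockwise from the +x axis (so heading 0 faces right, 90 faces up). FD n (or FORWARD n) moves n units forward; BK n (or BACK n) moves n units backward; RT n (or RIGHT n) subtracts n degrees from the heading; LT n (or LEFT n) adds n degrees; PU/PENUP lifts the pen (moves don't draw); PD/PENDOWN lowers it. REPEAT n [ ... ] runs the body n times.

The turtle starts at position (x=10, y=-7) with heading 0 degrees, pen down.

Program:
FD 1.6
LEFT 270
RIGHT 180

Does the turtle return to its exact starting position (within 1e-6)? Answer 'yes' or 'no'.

Answer: no

Derivation:
Executing turtle program step by step:
Start: pos=(10,-7), heading=0, pen down
FD 1.6: (10,-7) -> (11.6,-7) [heading=0, draw]
LT 270: heading 0 -> 270
RT 180: heading 270 -> 90
Final: pos=(11.6,-7), heading=90, 1 segment(s) drawn

Start position: (10, -7)
Final position: (11.6, -7)
Distance = 1.6; >= 1e-6 -> NOT closed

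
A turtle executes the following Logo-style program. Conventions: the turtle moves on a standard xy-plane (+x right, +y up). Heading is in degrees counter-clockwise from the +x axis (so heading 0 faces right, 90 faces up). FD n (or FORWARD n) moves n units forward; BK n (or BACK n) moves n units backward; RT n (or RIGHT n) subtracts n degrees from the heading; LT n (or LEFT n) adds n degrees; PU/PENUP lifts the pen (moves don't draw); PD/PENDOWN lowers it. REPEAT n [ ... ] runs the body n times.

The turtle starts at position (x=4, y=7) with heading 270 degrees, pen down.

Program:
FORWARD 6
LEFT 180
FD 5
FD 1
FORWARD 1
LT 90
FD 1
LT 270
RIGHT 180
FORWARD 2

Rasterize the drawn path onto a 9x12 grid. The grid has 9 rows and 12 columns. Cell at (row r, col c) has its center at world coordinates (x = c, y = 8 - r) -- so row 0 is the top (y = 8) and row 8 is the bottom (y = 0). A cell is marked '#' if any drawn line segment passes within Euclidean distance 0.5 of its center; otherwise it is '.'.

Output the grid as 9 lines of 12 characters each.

Answer: ...##.......
...##.......
...##.......
....#.......
....#.......
....#.......
....#.......
....#.......
............

Derivation:
Segment 0: (4,7) -> (4,1)
Segment 1: (4,1) -> (4,6)
Segment 2: (4,6) -> (4,7)
Segment 3: (4,7) -> (4,8)
Segment 4: (4,8) -> (3,8)
Segment 5: (3,8) -> (3,6)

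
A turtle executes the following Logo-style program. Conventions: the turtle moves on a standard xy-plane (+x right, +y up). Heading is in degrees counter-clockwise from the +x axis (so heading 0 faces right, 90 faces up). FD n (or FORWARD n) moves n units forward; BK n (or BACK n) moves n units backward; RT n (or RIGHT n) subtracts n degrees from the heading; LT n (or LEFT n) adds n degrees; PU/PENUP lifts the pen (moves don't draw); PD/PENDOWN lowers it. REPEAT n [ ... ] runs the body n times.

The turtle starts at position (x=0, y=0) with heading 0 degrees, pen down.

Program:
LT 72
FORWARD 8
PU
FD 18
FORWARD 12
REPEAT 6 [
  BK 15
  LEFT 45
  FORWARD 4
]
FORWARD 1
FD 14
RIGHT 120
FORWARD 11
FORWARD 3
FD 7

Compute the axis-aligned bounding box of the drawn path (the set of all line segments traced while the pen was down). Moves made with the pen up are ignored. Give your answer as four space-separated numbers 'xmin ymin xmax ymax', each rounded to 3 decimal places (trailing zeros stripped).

Executing turtle program step by step:
Start: pos=(0,0), heading=0, pen down
LT 72: heading 0 -> 72
FD 8: (0,0) -> (2.472,7.608) [heading=72, draw]
PU: pen up
FD 18: (2.472,7.608) -> (8.034,24.727) [heading=72, move]
FD 12: (8.034,24.727) -> (11.743,36.14) [heading=72, move]
REPEAT 6 [
  -- iteration 1/6 --
  BK 15: (11.743,36.14) -> (7.107,21.874) [heading=72, move]
  LT 45: heading 72 -> 117
  FD 4: (7.107,21.874) -> (5.291,25.438) [heading=117, move]
  -- iteration 2/6 --
  BK 15: (5.291,25.438) -> (12.101,12.073) [heading=117, move]
  LT 45: heading 117 -> 162
  FD 4: (12.101,12.073) -> (8.297,13.309) [heading=162, move]
  -- iteration 3/6 --
  BK 15: (8.297,13.309) -> (22.563,8.674) [heading=162, move]
  LT 45: heading 162 -> 207
  FD 4: (22.563,8.674) -> (18.999,6.858) [heading=207, move]
  -- iteration 4/6 --
  BK 15: (18.999,6.858) -> (32.364,13.668) [heading=207, move]
  LT 45: heading 207 -> 252
  FD 4: (32.364,13.668) -> (31.128,9.864) [heading=252, move]
  -- iteration 5/6 --
  BK 15: (31.128,9.864) -> (35.763,24.13) [heading=252, move]
  LT 45: heading 252 -> 297
  FD 4: (35.763,24.13) -> (37.579,20.566) [heading=297, move]
  -- iteration 6/6 --
  BK 15: (37.579,20.566) -> (30.769,33.931) [heading=297, move]
  LT 45: heading 297 -> 342
  FD 4: (30.769,33.931) -> (34.573,32.695) [heading=342, move]
]
FD 1: (34.573,32.695) -> (35.525,32.386) [heading=342, move]
FD 14: (35.525,32.386) -> (48.839,28.059) [heading=342, move]
RT 120: heading 342 -> 222
FD 11: (48.839,28.059) -> (40.665,20.699) [heading=222, move]
FD 3: (40.665,20.699) -> (38.435,18.691) [heading=222, move]
FD 7: (38.435,18.691) -> (33.233,14.008) [heading=222, move]
Final: pos=(33.233,14.008), heading=222, 1 segment(s) drawn

Segment endpoints: x in {0, 2.472}, y in {0, 7.608}
xmin=0, ymin=0, xmax=2.472, ymax=7.608

Answer: 0 0 2.472 7.608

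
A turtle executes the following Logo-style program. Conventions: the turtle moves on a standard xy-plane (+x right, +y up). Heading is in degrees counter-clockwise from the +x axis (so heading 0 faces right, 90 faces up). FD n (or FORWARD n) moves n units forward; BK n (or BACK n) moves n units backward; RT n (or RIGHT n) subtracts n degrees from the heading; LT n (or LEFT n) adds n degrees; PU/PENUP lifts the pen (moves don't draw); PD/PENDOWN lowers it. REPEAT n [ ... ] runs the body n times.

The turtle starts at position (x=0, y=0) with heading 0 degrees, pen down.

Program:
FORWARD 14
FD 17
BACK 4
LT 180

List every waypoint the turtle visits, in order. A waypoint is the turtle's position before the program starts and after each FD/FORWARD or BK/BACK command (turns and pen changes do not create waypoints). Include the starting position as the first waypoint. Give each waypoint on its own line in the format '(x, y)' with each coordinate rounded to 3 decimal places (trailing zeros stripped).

Answer: (0, 0)
(14, 0)
(31, 0)
(27, 0)

Derivation:
Executing turtle program step by step:
Start: pos=(0,0), heading=0, pen down
FD 14: (0,0) -> (14,0) [heading=0, draw]
FD 17: (14,0) -> (31,0) [heading=0, draw]
BK 4: (31,0) -> (27,0) [heading=0, draw]
LT 180: heading 0 -> 180
Final: pos=(27,0), heading=180, 3 segment(s) drawn
Waypoints (4 total):
(0, 0)
(14, 0)
(31, 0)
(27, 0)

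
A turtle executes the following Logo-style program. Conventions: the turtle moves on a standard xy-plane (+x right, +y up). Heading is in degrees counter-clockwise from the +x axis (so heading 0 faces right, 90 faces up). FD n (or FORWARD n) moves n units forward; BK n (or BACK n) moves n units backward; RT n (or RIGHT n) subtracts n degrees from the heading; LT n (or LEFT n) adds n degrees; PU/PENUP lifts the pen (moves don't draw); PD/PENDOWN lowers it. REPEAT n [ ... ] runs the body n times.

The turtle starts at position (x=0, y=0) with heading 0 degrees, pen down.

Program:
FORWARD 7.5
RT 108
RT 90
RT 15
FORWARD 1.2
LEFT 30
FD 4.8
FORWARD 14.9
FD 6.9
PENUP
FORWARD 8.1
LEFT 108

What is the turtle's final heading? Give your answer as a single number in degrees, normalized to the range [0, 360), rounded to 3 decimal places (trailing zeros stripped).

Executing turtle program step by step:
Start: pos=(0,0), heading=0, pen down
FD 7.5: (0,0) -> (7.5,0) [heading=0, draw]
RT 108: heading 0 -> 252
RT 90: heading 252 -> 162
RT 15: heading 162 -> 147
FD 1.2: (7.5,0) -> (6.494,0.654) [heading=147, draw]
LT 30: heading 147 -> 177
FD 4.8: (6.494,0.654) -> (1.7,0.905) [heading=177, draw]
FD 14.9: (1.7,0.905) -> (-13.179,1.685) [heading=177, draw]
FD 6.9: (-13.179,1.685) -> (-20.07,2.046) [heading=177, draw]
PU: pen up
FD 8.1: (-20.07,2.046) -> (-28.159,2.47) [heading=177, move]
LT 108: heading 177 -> 285
Final: pos=(-28.159,2.47), heading=285, 5 segment(s) drawn

Answer: 285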